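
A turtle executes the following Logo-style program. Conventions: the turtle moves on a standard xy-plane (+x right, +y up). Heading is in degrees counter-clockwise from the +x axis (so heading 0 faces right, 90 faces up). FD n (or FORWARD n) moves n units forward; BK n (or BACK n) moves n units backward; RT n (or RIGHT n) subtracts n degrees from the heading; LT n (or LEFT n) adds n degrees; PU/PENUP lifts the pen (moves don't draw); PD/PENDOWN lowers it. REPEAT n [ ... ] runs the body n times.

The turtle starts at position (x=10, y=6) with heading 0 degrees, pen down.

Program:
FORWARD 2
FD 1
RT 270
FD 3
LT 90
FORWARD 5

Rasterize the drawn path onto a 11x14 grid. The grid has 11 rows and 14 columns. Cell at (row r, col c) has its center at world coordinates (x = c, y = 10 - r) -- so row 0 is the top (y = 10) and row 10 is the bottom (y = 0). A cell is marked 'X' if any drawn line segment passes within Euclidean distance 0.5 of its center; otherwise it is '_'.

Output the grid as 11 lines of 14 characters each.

Answer: ______________
________XXXXXX
_____________X
_____________X
__________XXXX
______________
______________
______________
______________
______________
______________

Derivation:
Segment 0: (10,6) -> (12,6)
Segment 1: (12,6) -> (13,6)
Segment 2: (13,6) -> (13,9)
Segment 3: (13,9) -> (8,9)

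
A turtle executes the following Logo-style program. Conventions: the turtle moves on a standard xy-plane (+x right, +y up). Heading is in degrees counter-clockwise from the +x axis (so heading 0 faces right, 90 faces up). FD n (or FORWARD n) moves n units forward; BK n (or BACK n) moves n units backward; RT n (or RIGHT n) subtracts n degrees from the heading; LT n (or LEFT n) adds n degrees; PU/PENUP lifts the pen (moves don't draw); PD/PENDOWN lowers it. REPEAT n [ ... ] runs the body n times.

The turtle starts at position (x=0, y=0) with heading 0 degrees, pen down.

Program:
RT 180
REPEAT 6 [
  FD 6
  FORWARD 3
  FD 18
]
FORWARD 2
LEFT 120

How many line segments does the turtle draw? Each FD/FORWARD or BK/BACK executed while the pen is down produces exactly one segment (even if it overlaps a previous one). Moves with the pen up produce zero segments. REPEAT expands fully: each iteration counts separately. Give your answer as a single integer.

Executing turtle program step by step:
Start: pos=(0,0), heading=0, pen down
RT 180: heading 0 -> 180
REPEAT 6 [
  -- iteration 1/6 --
  FD 6: (0,0) -> (-6,0) [heading=180, draw]
  FD 3: (-6,0) -> (-9,0) [heading=180, draw]
  FD 18: (-9,0) -> (-27,0) [heading=180, draw]
  -- iteration 2/6 --
  FD 6: (-27,0) -> (-33,0) [heading=180, draw]
  FD 3: (-33,0) -> (-36,0) [heading=180, draw]
  FD 18: (-36,0) -> (-54,0) [heading=180, draw]
  -- iteration 3/6 --
  FD 6: (-54,0) -> (-60,0) [heading=180, draw]
  FD 3: (-60,0) -> (-63,0) [heading=180, draw]
  FD 18: (-63,0) -> (-81,0) [heading=180, draw]
  -- iteration 4/6 --
  FD 6: (-81,0) -> (-87,0) [heading=180, draw]
  FD 3: (-87,0) -> (-90,0) [heading=180, draw]
  FD 18: (-90,0) -> (-108,0) [heading=180, draw]
  -- iteration 5/6 --
  FD 6: (-108,0) -> (-114,0) [heading=180, draw]
  FD 3: (-114,0) -> (-117,0) [heading=180, draw]
  FD 18: (-117,0) -> (-135,0) [heading=180, draw]
  -- iteration 6/6 --
  FD 6: (-135,0) -> (-141,0) [heading=180, draw]
  FD 3: (-141,0) -> (-144,0) [heading=180, draw]
  FD 18: (-144,0) -> (-162,0) [heading=180, draw]
]
FD 2: (-162,0) -> (-164,0) [heading=180, draw]
LT 120: heading 180 -> 300
Final: pos=(-164,0), heading=300, 19 segment(s) drawn
Segments drawn: 19

Answer: 19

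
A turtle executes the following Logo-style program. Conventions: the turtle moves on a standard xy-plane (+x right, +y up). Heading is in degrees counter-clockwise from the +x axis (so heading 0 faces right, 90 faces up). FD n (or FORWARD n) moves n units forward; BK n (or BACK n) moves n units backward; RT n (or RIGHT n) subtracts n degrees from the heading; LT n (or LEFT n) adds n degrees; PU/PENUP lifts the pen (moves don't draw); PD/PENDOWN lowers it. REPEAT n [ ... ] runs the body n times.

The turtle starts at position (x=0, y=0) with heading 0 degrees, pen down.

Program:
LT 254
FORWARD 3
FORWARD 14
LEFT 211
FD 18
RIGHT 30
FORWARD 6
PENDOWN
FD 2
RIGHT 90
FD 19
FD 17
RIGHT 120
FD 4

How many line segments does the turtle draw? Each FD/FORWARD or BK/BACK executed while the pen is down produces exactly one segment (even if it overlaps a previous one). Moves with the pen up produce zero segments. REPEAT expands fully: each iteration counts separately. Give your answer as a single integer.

Answer: 8

Derivation:
Executing turtle program step by step:
Start: pos=(0,0), heading=0, pen down
LT 254: heading 0 -> 254
FD 3: (0,0) -> (-0.827,-2.884) [heading=254, draw]
FD 14: (-0.827,-2.884) -> (-4.686,-16.341) [heading=254, draw]
LT 211: heading 254 -> 105
FD 18: (-4.686,-16.341) -> (-9.345,1.045) [heading=105, draw]
RT 30: heading 105 -> 75
FD 6: (-9.345,1.045) -> (-7.792,6.841) [heading=75, draw]
PD: pen down
FD 2: (-7.792,6.841) -> (-7.274,8.773) [heading=75, draw]
RT 90: heading 75 -> 345
FD 19: (-7.274,8.773) -> (11.079,3.855) [heading=345, draw]
FD 17: (11.079,3.855) -> (27.499,-0.545) [heading=345, draw]
RT 120: heading 345 -> 225
FD 4: (27.499,-0.545) -> (24.671,-3.373) [heading=225, draw]
Final: pos=(24.671,-3.373), heading=225, 8 segment(s) drawn
Segments drawn: 8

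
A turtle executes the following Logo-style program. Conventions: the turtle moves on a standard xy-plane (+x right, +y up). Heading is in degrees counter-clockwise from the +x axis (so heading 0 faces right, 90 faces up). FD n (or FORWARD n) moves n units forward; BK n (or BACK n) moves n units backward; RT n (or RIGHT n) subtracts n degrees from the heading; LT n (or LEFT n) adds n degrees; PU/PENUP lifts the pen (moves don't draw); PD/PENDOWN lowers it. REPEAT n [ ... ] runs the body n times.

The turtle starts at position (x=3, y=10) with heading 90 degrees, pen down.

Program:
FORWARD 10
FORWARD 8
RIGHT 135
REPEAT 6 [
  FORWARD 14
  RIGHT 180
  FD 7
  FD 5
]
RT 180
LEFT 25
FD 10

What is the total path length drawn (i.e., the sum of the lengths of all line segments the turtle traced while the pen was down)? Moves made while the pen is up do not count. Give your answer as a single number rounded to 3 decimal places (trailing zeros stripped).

Answer: 184

Derivation:
Executing turtle program step by step:
Start: pos=(3,10), heading=90, pen down
FD 10: (3,10) -> (3,20) [heading=90, draw]
FD 8: (3,20) -> (3,28) [heading=90, draw]
RT 135: heading 90 -> 315
REPEAT 6 [
  -- iteration 1/6 --
  FD 14: (3,28) -> (12.899,18.101) [heading=315, draw]
  RT 180: heading 315 -> 135
  FD 7: (12.899,18.101) -> (7.95,23.05) [heading=135, draw]
  FD 5: (7.95,23.05) -> (4.414,26.586) [heading=135, draw]
  -- iteration 2/6 --
  FD 14: (4.414,26.586) -> (-5.485,36.485) [heading=135, draw]
  RT 180: heading 135 -> 315
  FD 7: (-5.485,36.485) -> (-0.536,31.536) [heading=315, draw]
  FD 5: (-0.536,31.536) -> (3,28) [heading=315, draw]
  -- iteration 3/6 --
  FD 14: (3,28) -> (12.899,18.101) [heading=315, draw]
  RT 180: heading 315 -> 135
  FD 7: (12.899,18.101) -> (7.95,23.05) [heading=135, draw]
  FD 5: (7.95,23.05) -> (4.414,26.586) [heading=135, draw]
  -- iteration 4/6 --
  FD 14: (4.414,26.586) -> (-5.485,36.485) [heading=135, draw]
  RT 180: heading 135 -> 315
  FD 7: (-5.485,36.485) -> (-0.536,31.536) [heading=315, draw]
  FD 5: (-0.536,31.536) -> (3,28) [heading=315, draw]
  -- iteration 5/6 --
  FD 14: (3,28) -> (12.899,18.101) [heading=315, draw]
  RT 180: heading 315 -> 135
  FD 7: (12.899,18.101) -> (7.95,23.05) [heading=135, draw]
  FD 5: (7.95,23.05) -> (4.414,26.586) [heading=135, draw]
  -- iteration 6/6 --
  FD 14: (4.414,26.586) -> (-5.485,36.485) [heading=135, draw]
  RT 180: heading 135 -> 315
  FD 7: (-5.485,36.485) -> (-0.536,31.536) [heading=315, draw]
  FD 5: (-0.536,31.536) -> (3,28) [heading=315, draw]
]
RT 180: heading 315 -> 135
LT 25: heading 135 -> 160
FD 10: (3,28) -> (-6.397,31.42) [heading=160, draw]
Final: pos=(-6.397,31.42), heading=160, 21 segment(s) drawn

Segment lengths:
  seg 1: (3,10) -> (3,20), length = 10
  seg 2: (3,20) -> (3,28), length = 8
  seg 3: (3,28) -> (12.899,18.101), length = 14
  seg 4: (12.899,18.101) -> (7.95,23.05), length = 7
  seg 5: (7.95,23.05) -> (4.414,26.586), length = 5
  seg 6: (4.414,26.586) -> (-5.485,36.485), length = 14
  seg 7: (-5.485,36.485) -> (-0.536,31.536), length = 7
  seg 8: (-0.536,31.536) -> (3,28), length = 5
  seg 9: (3,28) -> (12.899,18.101), length = 14
  seg 10: (12.899,18.101) -> (7.95,23.05), length = 7
  seg 11: (7.95,23.05) -> (4.414,26.586), length = 5
  seg 12: (4.414,26.586) -> (-5.485,36.485), length = 14
  seg 13: (-5.485,36.485) -> (-0.536,31.536), length = 7
  seg 14: (-0.536,31.536) -> (3,28), length = 5
  seg 15: (3,28) -> (12.899,18.101), length = 14
  seg 16: (12.899,18.101) -> (7.95,23.05), length = 7
  seg 17: (7.95,23.05) -> (4.414,26.586), length = 5
  seg 18: (4.414,26.586) -> (-5.485,36.485), length = 14
  seg 19: (-5.485,36.485) -> (-0.536,31.536), length = 7
  seg 20: (-0.536,31.536) -> (3,28), length = 5
  seg 21: (3,28) -> (-6.397,31.42), length = 10
Total = 184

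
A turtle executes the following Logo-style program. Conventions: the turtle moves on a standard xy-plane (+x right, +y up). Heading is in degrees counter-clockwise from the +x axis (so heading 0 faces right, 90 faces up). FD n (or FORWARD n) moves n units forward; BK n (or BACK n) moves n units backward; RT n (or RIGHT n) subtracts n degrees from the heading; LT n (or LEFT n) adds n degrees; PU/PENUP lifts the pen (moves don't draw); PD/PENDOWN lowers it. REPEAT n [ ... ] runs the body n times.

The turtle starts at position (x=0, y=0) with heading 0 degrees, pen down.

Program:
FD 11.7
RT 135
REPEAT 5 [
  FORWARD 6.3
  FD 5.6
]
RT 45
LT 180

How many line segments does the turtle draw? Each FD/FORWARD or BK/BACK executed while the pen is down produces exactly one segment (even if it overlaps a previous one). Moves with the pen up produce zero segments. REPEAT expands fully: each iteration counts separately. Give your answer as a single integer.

Executing turtle program step by step:
Start: pos=(0,0), heading=0, pen down
FD 11.7: (0,0) -> (11.7,0) [heading=0, draw]
RT 135: heading 0 -> 225
REPEAT 5 [
  -- iteration 1/5 --
  FD 6.3: (11.7,0) -> (7.245,-4.455) [heading=225, draw]
  FD 5.6: (7.245,-4.455) -> (3.285,-8.415) [heading=225, draw]
  -- iteration 2/5 --
  FD 6.3: (3.285,-8.415) -> (-1.169,-12.869) [heading=225, draw]
  FD 5.6: (-1.169,-12.869) -> (-5.129,-16.829) [heading=225, draw]
  -- iteration 3/5 --
  FD 6.3: (-5.129,-16.829) -> (-9.584,-21.284) [heading=225, draw]
  FD 5.6: (-9.584,-21.284) -> (-13.544,-25.244) [heading=225, draw]
  -- iteration 4/5 --
  FD 6.3: (-13.544,-25.244) -> (-17.998,-29.698) [heading=225, draw]
  FD 5.6: (-17.998,-29.698) -> (-21.958,-33.658) [heading=225, draw]
  -- iteration 5/5 --
  FD 6.3: (-21.958,-33.658) -> (-26.413,-38.113) [heading=225, draw]
  FD 5.6: (-26.413,-38.113) -> (-30.373,-42.073) [heading=225, draw]
]
RT 45: heading 225 -> 180
LT 180: heading 180 -> 0
Final: pos=(-30.373,-42.073), heading=0, 11 segment(s) drawn
Segments drawn: 11

Answer: 11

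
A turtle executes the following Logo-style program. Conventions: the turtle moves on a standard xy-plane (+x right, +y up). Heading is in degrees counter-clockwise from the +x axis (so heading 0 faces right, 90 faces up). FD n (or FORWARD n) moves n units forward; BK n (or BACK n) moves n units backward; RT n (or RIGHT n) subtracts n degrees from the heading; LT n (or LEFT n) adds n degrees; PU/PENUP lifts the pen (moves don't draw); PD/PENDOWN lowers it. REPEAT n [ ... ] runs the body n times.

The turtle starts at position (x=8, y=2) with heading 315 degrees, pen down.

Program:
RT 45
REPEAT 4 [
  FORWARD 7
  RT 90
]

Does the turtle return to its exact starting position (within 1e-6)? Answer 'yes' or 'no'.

Executing turtle program step by step:
Start: pos=(8,2), heading=315, pen down
RT 45: heading 315 -> 270
REPEAT 4 [
  -- iteration 1/4 --
  FD 7: (8,2) -> (8,-5) [heading=270, draw]
  RT 90: heading 270 -> 180
  -- iteration 2/4 --
  FD 7: (8,-5) -> (1,-5) [heading=180, draw]
  RT 90: heading 180 -> 90
  -- iteration 3/4 --
  FD 7: (1,-5) -> (1,2) [heading=90, draw]
  RT 90: heading 90 -> 0
  -- iteration 4/4 --
  FD 7: (1,2) -> (8,2) [heading=0, draw]
  RT 90: heading 0 -> 270
]
Final: pos=(8,2), heading=270, 4 segment(s) drawn

Start position: (8, 2)
Final position: (8, 2)
Distance = 0; < 1e-6 -> CLOSED

Answer: yes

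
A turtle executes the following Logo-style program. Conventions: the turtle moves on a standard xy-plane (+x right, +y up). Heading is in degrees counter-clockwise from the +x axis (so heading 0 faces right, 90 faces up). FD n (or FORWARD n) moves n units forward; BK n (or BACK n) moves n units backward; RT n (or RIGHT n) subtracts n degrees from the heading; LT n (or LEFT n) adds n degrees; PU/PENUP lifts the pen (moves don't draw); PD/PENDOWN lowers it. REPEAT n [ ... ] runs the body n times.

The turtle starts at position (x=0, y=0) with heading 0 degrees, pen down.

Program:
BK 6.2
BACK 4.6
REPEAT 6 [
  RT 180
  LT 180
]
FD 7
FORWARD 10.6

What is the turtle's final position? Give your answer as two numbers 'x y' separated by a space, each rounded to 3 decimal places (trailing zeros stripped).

Executing turtle program step by step:
Start: pos=(0,0), heading=0, pen down
BK 6.2: (0,0) -> (-6.2,0) [heading=0, draw]
BK 4.6: (-6.2,0) -> (-10.8,0) [heading=0, draw]
REPEAT 6 [
  -- iteration 1/6 --
  RT 180: heading 0 -> 180
  LT 180: heading 180 -> 0
  -- iteration 2/6 --
  RT 180: heading 0 -> 180
  LT 180: heading 180 -> 0
  -- iteration 3/6 --
  RT 180: heading 0 -> 180
  LT 180: heading 180 -> 0
  -- iteration 4/6 --
  RT 180: heading 0 -> 180
  LT 180: heading 180 -> 0
  -- iteration 5/6 --
  RT 180: heading 0 -> 180
  LT 180: heading 180 -> 0
  -- iteration 6/6 --
  RT 180: heading 0 -> 180
  LT 180: heading 180 -> 0
]
FD 7: (-10.8,0) -> (-3.8,0) [heading=0, draw]
FD 10.6: (-3.8,0) -> (6.8,0) [heading=0, draw]
Final: pos=(6.8,0), heading=0, 4 segment(s) drawn

Answer: 6.8 0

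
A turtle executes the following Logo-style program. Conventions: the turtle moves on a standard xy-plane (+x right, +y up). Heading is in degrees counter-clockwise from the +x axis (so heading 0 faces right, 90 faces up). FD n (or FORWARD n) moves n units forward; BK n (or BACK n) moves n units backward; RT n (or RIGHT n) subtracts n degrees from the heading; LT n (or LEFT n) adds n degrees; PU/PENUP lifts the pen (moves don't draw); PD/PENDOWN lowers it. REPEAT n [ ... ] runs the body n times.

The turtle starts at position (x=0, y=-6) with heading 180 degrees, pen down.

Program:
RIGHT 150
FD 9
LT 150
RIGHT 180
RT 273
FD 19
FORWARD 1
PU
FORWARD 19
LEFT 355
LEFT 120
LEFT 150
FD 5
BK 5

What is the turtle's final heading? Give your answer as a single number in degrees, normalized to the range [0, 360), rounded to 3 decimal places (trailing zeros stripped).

Executing turtle program step by step:
Start: pos=(0,-6), heading=180, pen down
RT 150: heading 180 -> 30
FD 9: (0,-6) -> (7.794,-1.5) [heading=30, draw]
LT 150: heading 30 -> 180
RT 180: heading 180 -> 0
RT 273: heading 0 -> 87
FD 19: (7.794,-1.5) -> (8.789,17.474) [heading=87, draw]
FD 1: (8.789,17.474) -> (8.841,18.473) [heading=87, draw]
PU: pen up
FD 19: (8.841,18.473) -> (9.835,37.447) [heading=87, move]
LT 355: heading 87 -> 82
LT 120: heading 82 -> 202
LT 150: heading 202 -> 352
FD 5: (9.835,37.447) -> (14.787,36.751) [heading=352, move]
BK 5: (14.787,36.751) -> (9.835,37.447) [heading=352, move]
Final: pos=(9.835,37.447), heading=352, 3 segment(s) drawn

Answer: 352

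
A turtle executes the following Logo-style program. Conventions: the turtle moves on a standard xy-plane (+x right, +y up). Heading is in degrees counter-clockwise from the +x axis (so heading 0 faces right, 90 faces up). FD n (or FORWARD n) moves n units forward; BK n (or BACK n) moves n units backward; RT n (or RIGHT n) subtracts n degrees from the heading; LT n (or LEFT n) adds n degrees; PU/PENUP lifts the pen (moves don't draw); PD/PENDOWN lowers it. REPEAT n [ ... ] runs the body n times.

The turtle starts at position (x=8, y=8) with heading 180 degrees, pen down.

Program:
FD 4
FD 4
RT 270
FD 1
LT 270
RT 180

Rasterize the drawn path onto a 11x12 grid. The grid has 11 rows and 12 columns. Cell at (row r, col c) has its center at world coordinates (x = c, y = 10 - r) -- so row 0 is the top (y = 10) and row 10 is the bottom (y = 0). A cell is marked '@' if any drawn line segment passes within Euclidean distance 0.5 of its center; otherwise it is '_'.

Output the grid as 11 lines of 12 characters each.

Segment 0: (8,8) -> (4,8)
Segment 1: (4,8) -> (0,8)
Segment 2: (0,8) -> (0,7)

Answer: ____________
____________
@@@@@@@@@___
@___________
____________
____________
____________
____________
____________
____________
____________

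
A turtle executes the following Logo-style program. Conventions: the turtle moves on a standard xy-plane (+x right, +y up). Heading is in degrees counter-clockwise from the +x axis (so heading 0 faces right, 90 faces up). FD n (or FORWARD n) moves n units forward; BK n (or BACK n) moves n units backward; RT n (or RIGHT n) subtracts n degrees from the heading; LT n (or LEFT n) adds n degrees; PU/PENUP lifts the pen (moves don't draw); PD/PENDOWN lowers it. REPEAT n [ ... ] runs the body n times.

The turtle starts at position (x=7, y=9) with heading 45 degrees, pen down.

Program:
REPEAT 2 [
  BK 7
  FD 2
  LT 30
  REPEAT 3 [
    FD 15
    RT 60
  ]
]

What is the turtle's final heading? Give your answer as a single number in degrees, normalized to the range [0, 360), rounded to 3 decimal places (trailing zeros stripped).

Answer: 105

Derivation:
Executing turtle program step by step:
Start: pos=(7,9), heading=45, pen down
REPEAT 2 [
  -- iteration 1/2 --
  BK 7: (7,9) -> (2.05,4.05) [heading=45, draw]
  FD 2: (2.05,4.05) -> (3.464,5.464) [heading=45, draw]
  LT 30: heading 45 -> 75
  REPEAT 3 [
    -- iteration 1/3 --
    FD 15: (3.464,5.464) -> (7.347,19.953) [heading=75, draw]
    RT 60: heading 75 -> 15
    -- iteration 2/3 --
    FD 15: (7.347,19.953) -> (21.836,23.836) [heading=15, draw]
    RT 60: heading 15 -> 315
    -- iteration 3/3 --
    FD 15: (21.836,23.836) -> (32.442,13.229) [heading=315, draw]
    RT 60: heading 315 -> 255
  ]
  -- iteration 2/2 --
  BK 7: (32.442,13.229) -> (34.254,19.991) [heading=255, draw]
  FD 2: (34.254,19.991) -> (33.736,18.059) [heading=255, draw]
  LT 30: heading 255 -> 285
  REPEAT 3 [
    -- iteration 1/3 --
    FD 15: (33.736,18.059) -> (37.619,3.57) [heading=285, draw]
    RT 60: heading 285 -> 225
    -- iteration 2/3 --
    FD 15: (37.619,3.57) -> (27.012,-7.037) [heading=225, draw]
    RT 60: heading 225 -> 165
    -- iteration 3/3 --
    FD 15: (27.012,-7.037) -> (12.523,-3.155) [heading=165, draw]
    RT 60: heading 165 -> 105
  ]
]
Final: pos=(12.523,-3.155), heading=105, 10 segment(s) drawn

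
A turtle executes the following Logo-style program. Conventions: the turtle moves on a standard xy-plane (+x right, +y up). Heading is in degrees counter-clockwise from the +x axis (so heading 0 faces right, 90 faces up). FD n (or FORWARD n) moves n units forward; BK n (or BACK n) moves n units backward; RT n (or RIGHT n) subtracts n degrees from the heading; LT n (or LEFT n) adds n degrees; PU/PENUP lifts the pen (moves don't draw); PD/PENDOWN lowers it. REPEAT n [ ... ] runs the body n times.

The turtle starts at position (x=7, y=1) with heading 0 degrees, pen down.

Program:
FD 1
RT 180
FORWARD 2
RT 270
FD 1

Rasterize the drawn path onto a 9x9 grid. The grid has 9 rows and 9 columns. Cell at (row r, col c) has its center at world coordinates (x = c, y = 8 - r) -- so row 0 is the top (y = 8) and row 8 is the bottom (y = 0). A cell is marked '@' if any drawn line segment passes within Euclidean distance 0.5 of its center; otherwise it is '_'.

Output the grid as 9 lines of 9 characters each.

Answer: _________
_________
_________
_________
_________
_________
_________
______@@@
______@__

Derivation:
Segment 0: (7,1) -> (8,1)
Segment 1: (8,1) -> (6,1)
Segment 2: (6,1) -> (6,-0)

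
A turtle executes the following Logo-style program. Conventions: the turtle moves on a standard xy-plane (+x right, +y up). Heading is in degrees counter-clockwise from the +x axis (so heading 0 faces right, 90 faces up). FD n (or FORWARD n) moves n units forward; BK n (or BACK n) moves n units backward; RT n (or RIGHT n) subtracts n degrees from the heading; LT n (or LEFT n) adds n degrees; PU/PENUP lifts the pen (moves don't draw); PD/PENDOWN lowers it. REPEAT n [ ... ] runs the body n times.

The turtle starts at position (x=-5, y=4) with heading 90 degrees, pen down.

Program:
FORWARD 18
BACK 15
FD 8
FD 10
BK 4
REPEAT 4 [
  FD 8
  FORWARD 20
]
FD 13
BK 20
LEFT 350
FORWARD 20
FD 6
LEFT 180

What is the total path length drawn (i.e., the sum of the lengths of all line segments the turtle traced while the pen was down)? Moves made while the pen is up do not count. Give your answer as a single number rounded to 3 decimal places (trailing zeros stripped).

Executing turtle program step by step:
Start: pos=(-5,4), heading=90, pen down
FD 18: (-5,4) -> (-5,22) [heading=90, draw]
BK 15: (-5,22) -> (-5,7) [heading=90, draw]
FD 8: (-5,7) -> (-5,15) [heading=90, draw]
FD 10: (-5,15) -> (-5,25) [heading=90, draw]
BK 4: (-5,25) -> (-5,21) [heading=90, draw]
REPEAT 4 [
  -- iteration 1/4 --
  FD 8: (-5,21) -> (-5,29) [heading=90, draw]
  FD 20: (-5,29) -> (-5,49) [heading=90, draw]
  -- iteration 2/4 --
  FD 8: (-5,49) -> (-5,57) [heading=90, draw]
  FD 20: (-5,57) -> (-5,77) [heading=90, draw]
  -- iteration 3/4 --
  FD 8: (-5,77) -> (-5,85) [heading=90, draw]
  FD 20: (-5,85) -> (-5,105) [heading=90, draw]
  -- iteration 4/4 --
  FD 8: (-5,105) -> (-5,113) [heading=90, draw]
  FD 20: (-5,113) -> (-5,133) [heading=90, draw]
]
FD 13: (-5,133) -> (-5,146) [heading=90, draw]
BK 20: (-5,146) -> (-5,126) [heading=90, draw]
LT 350: heading 90 -> 80
FD 20: (-5,126) -> (-1.527,145.696) [heading=80, draw]
FD 6: (-1.527,145.696) -> (-0.485,151.605) [heading=80, draw]
LT 180: heading 80 -> 260
Final: pos=(-0.485,151.605), heading=260, 17 segment(s) drawn

Segment lengths:
  seg 1: (-5,4) -> (-5,22), length = 18
  seg 2: (-5,22) -> (-5,7), length = 15
  seg 3: (-5,7) -> (-5,15), length = 8
  seg 4: (-5,15) -> (-5,25), length = 10
  seg 5: (-5,25) -> (-5,21), length = 4
  seg 6: (-5,21) -> (-5,29), length = 8
  seg 7: (-5,29) -> (-5,49), length = 20
  seg 8: (-5,49) -> (-5,57), length = 8
  seg 9: (-5,57) -> (-5,77), length = 20
  seg 10: (-5,77) -> (-5,85), length = 8
  seg 11: (-5,85) -> (-5,105), length = 20
  seg 12: (-5,105) -> (-5,113), length = 8
  seg 13: (-5,113) -> (-5,133), length = 20
  seg 14: (-5,133) -> (-5,146), length = 13
  seg 15: (-5,146) -> (-5,126), length = 20
  seg 16: (-5,126) -> (-1.527,145.696), length = 20
  seg 17: (-1.527,145.696) -> (-0.485,151.605), length = 6
Total = 226

Answer: 226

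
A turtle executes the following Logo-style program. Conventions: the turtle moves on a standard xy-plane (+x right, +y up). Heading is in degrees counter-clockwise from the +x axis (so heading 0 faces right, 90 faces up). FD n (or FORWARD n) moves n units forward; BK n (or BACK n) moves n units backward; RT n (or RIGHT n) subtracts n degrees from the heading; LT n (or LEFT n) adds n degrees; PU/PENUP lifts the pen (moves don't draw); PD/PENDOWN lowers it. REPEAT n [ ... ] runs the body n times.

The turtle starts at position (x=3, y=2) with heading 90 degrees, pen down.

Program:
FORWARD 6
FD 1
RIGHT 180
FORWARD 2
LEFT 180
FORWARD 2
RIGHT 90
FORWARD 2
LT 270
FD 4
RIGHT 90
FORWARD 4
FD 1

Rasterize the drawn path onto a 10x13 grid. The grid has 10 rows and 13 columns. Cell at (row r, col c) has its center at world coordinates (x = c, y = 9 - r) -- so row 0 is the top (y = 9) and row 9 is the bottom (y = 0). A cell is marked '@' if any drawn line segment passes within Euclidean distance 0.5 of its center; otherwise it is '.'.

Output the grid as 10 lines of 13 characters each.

Answer: ...@@@.......
...@.@.......
...@.@.......
...@.@.......
@@@@@@.......
...@.........
...@.........
...@.........
.............
.............

Derivation:
Segment 0: (3,2) -> (3,8)
Segment 1: (3,8) -> (3,9)
Segment 2: (3,9) -> (3,7)
Segment 3: (3,7) -> (3,9)
Segment 4: (3,9) -> (5,9)
Segment 5: (5,9) -> (5,5)
Segment 6: (5,5) -> (1,5)
Segment 7: (1,5) -> (-0,5)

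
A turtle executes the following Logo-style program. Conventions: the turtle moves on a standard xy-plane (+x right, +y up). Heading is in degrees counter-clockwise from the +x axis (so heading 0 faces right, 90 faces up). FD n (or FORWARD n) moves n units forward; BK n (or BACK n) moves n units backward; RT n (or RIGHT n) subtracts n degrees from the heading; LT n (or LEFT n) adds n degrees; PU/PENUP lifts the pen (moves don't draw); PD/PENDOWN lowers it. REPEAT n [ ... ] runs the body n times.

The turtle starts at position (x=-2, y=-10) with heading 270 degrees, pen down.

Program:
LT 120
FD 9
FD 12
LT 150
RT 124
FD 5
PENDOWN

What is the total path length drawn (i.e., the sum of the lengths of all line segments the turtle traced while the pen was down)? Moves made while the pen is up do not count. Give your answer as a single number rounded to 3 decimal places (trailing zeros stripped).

Answer: 26

Derivation:
Executing turtle program step by step:
Start: pos=(-2,-10), heading=270, pen down
LT 120: heading 270 -> 30
FD 9: (-2,-10) -> (5.794,-5.5) [heading=30, draw]
FD 12: (5.794,-5.5) -> (16.187,0.5) [heading=30, draw]
LT 150: heading 30 -> 180
RT 124: heading 180 -> 56
FD 5: (16.187,0.5) -> (18.982,4.645) [heading=56, draw]
PD: pen down
Final: pos=(18.982,4.645), heading=56, 3 segment(s) drawn

Segment lengths:
  seg 1: (-2,-10) -> (5.794,-5.5), length = 9
  seg 2: (5.794,-5.5) -> (16.187,0.5), length = 12
  seg 3: (16.187,0.5) -> (18.982,4.645), length = 5
Total = 26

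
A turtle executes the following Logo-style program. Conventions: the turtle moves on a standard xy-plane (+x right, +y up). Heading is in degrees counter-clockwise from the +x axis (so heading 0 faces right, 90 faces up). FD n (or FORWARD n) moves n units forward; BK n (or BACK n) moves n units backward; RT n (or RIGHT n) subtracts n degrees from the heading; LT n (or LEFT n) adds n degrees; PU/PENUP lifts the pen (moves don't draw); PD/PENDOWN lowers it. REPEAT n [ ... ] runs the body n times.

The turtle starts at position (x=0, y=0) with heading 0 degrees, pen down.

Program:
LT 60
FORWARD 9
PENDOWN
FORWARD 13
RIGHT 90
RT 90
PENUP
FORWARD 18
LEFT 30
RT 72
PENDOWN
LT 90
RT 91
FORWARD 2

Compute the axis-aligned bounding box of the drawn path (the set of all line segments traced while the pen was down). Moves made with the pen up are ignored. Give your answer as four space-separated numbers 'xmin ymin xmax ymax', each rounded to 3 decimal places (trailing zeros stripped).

Answer: 0 0 11 19.053

Derivation:
Executing turtle program step by step:
Start: pos=(0,0), heading=0, pen down
LT 60: heading 0 -> 60
FD 9: (0,0) -> (4.5,7.794) [heading=60, draw]
PD: pen down
FD 13: (4.5,7.794) -> (11,19.053) [heading=60, draw]
RT 90: heading 60 -> 330
RT 90: heading 330 -> 240
PU: pen up
FD 18: (11,19.053) -> (2,3.464) [heading=240, move]
LT 30: heading 240 -> 270
RT 72: heading 270 -> 198
PD: pen down
LT 90: heading 198 -> 288
RT 91: heading 288 -> 197
FD 2: (2,3.464) -> (0.087,2.879) [heading=197, draw]
Final: pos=(0.087,2.879), heading=197, 3 segment(s) drawn

Segment endpoints: x in {0, 0.087, 2, 4.5, 11}, y in {0, 2.879, 3.464, 7.794, 19.053}
xmin=0, ymin=0, xmax=11, ymax=19.053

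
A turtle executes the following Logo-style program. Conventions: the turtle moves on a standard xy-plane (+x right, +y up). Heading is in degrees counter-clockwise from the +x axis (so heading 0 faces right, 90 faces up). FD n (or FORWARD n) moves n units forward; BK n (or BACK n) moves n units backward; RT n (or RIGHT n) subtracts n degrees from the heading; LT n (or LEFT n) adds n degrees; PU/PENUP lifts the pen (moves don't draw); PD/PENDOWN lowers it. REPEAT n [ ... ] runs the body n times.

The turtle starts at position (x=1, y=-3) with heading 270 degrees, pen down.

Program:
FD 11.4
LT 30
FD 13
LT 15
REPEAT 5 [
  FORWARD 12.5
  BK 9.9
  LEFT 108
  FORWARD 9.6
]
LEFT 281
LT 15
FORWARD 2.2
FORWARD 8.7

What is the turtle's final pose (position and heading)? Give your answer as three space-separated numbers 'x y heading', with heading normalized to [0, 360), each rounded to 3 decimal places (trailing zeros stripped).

Executing turtle program step by step:
Start: pos=(1,-3), heading=270, pen down
FD 11.4: (1,-3) -> (1,-14.4) [heading=270, draw]
LT 30: heading 270 -> 300
FD 13: (1,-14.4) -> (7.5,-25.658) [heading=300, draw]
LT 15: heading 300 -> 315
REPEAT 5 [
  -- iteration 1/5 --
  FD 12.5: (7.5,-25.658) -> (16.339,-34.497) [heading=315, draw]
  BK 9.9: (16.339,-34.497) -> (9.338,-27.497) [heading=315, draw]
  LT 108: heading 315 -> 63
  FD 9.6: (9.338,-27.497) -> (13.697,-18.943) [heading=63, draw]
  -- iteration 2/5 --
  FD 12.5: (13.697,-18.943) -> (19.372,-7.806) [heading=63, draw]
  BK 9.9: (19.372,-7.806) -> (14.877,-16.627) [heading=63, draw]
  LT 108: heading 63 -> 171
  FD 9.6: (14.877,-16.627) -> (5.395,-15.125) [heading=171, draw]
  -- iteration 3/5 --
  FD 12.5: (5.395,-15.125) -> (-6.951,-13.169) [heading=171, draw]
  BK 9.9: (-6.951,-13.169) -> (2.827,-14.718) [heading=171, draw]
  LT 108: heading 171 -> 279
  FD 9.6: (2.827,-14.718) -> (4.329,-24.2) [heading=279, draw]
  -- iteration 4/5 --
  FD 12.5: (4.329,-24.2) -> (6.285,-36.546) [heading=279, draw]
  BK 9.9: (6.285,-36.546) -> (4.736,-26.768) [heading=279, draw]
  LT 108: heading 279 -> 27
  FD 9.6: (4.736,-26.768) -> (13.29,-22.41) [heading=27, draw]
  -- iteration 5/5 --
  FD 12.5: (13.29,-22.41) -> (24.427,-16.735) [heading=27, draw]
  BK 9.9: (24.427,-16.735) -> (15.606,-21.229) [heading=27, draw]
  LT 108: heading 27 -> 135
  FD 9.6: (15.606,-21.229) -> (8.818,-14.441) [heading=135, draw]
]
LT 281: heading 135 -> 56
LT 15: heading 56 -> 71
FD 2.2: (8.818,-14.441) -> (9.534,-12.361) [heading=71, draw]
FD 8.7: (9.534,-12.361) -> (12.367,-4.135) [heading=71, draw]
Final: pos=(12.367,-4.135), heading=71, 19 segment(s) drawn

Answer: 12.367 -4.135 71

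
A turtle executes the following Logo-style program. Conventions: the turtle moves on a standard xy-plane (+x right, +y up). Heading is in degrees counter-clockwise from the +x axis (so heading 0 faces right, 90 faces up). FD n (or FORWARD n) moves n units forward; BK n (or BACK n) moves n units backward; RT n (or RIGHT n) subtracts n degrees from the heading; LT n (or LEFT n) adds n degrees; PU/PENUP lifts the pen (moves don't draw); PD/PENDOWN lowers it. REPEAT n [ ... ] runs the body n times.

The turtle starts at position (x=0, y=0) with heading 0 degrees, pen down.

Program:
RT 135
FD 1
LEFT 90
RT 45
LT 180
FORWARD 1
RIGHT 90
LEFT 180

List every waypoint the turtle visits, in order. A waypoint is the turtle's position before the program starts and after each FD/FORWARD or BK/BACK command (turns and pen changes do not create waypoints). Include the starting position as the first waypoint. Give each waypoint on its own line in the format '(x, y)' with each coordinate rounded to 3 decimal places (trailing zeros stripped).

Answer: (0, 0)
(-0.707, -0.707)
(-0.707, 0.293)

Derivation:
Executing turtle program step by step:
Start: pos=(0,0), heading=0, pen down
RT 135: heading 0 -> 225
FD 1: (0,0) -> (-0.707,-0.707) [heading=225, draw]
LT 90: heading 225 -> 315
RT 45: heading 315 -> 270
LT 180: heading 270 -> 90
FD 1: (-0.707,-0.707) -> (-0.707,0.293) [heading=90, draw]
RT 90: heading 90 -> 0
LT 180: heading 0 -> 180
Final: pos=(-0.707,0.293), heading=180, 2 segment(s) drawn
Waypoints (3 total):
(0, 0)
(-0.707, -0.707)
(-0.707, 0.293)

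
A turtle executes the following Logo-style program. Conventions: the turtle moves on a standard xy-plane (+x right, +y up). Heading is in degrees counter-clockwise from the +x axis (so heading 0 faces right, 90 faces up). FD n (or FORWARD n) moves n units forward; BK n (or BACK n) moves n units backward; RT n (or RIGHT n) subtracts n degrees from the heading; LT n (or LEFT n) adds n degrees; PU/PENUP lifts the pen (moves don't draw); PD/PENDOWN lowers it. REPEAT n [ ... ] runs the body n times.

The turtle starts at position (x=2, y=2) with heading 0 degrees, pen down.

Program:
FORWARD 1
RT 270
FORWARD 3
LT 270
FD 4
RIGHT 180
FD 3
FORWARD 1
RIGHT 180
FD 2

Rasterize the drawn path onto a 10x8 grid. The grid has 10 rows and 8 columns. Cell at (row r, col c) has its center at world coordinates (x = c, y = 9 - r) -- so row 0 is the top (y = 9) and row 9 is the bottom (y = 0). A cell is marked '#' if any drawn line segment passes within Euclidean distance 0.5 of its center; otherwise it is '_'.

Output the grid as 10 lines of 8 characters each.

Answer: ________
________
________
________
___#####
___#____
___#____
__##____
________
________

Derivation:
Segment 0: (2,2) -> (3,2)
Segment 1: (3,2) -> (3,5)
Segment 2: (3,5) -> (7,5)
Segment 3: (7,5) -> (4,5)
Segment 4: (4,5) -> (3,5)
Segment 5: (3,5) -> (5,5)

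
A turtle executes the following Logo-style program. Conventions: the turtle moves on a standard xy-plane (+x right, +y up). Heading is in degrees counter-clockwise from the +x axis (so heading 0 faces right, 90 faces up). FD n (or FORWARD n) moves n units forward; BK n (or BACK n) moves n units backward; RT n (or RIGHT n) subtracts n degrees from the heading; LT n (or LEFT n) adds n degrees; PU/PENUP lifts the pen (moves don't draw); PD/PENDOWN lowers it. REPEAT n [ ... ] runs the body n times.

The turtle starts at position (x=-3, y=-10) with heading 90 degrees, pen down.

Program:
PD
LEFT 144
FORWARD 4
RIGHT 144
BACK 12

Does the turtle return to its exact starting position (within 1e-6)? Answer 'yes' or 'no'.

Answer: no

Derivation:
Executing turtle program step by step:
Start: pos=(-3,-10), heading=90, pen down
PD: pen down
LT 144: heading 90 -> 234
FD 4: (-3,-10) -> (-5.351,-13.236) [heading=234, draw]
RT 144: heading 234 -> 90
BK 12: (-5.351,-13.236) -> (-5.351,-25.236) [heading=90, draw]
Final: pos=(-5.351,-25.236), heading=90, 2 segment(s) drawn

Start position: (-3, -10)
Final position: (-5.351, -25.236)
Distance = 15.416; >= 1e-6 -> NOT closed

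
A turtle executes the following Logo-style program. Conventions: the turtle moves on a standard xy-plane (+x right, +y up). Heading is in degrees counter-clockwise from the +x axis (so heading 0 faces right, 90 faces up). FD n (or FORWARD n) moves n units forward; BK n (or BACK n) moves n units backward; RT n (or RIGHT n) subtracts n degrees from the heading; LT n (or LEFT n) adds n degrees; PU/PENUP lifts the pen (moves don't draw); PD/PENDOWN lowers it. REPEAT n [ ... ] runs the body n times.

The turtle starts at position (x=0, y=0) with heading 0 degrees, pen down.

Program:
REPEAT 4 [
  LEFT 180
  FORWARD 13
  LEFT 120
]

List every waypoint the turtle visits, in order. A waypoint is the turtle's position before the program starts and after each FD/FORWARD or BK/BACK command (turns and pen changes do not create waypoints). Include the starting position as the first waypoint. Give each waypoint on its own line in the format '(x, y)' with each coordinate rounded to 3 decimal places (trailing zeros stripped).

Answer: (0, 0)
(-13, 0)
(-19.5, 11.258)
(-13, 22.517)
(0, 22.517)

Derivation:
Executing turtle program step by step:
Start: pos=(0,0), heading=0, pen down
REPEAT 4 [
  -- iteration 1/4 --
  LT 180: heading 0 -> 180
  FD 13: (0,0) -> (-13,0) [heading=180, draw]
  LT 120: heading 180 -> 300
  -- iteration 2/4 --
  LT 180: heading 300 -> 120
  FD 13: (-13,0) -> (-19.5,11.258) [heading=120, draw]
  LT 120: heading 120 -> 240
  -- iteration 3/4 --
  LT 180: heading 240 -> 60
  FD 13: (-19.5,11.258) -> (-13,22.517) [heading=60, draw]
  LT 120: heading 60 -> 180
  -- iteration 4/4 --
  LT 180: heading 180 -> 0
  FD 13: (-13,22.517) -> (0,22.517) [heading=0, draw]
  LT 120: heading 0 -> 120
]
Final: pos=(0,22.517), heading=120, 4 segment(s) drawn
Waypoints (5 total):
(0, 0)
(-13, 0)
(-19.5, 11.258)
(-13, 22.517)
(0, 22.517)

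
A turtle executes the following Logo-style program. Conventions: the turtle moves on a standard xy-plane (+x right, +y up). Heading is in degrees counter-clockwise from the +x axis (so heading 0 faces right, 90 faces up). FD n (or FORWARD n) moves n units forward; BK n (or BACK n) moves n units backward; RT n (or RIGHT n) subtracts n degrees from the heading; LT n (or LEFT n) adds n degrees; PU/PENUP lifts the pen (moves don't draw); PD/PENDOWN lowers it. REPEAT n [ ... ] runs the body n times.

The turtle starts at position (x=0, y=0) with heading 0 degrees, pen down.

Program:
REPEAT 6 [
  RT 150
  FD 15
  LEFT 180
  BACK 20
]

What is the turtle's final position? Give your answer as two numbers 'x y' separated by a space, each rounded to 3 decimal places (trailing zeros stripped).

Executing turtle program step by step:
Start: pos=(0,0), heading=0, pen down
REPEAT 6 [
  -- iteration 1/6 --
  RT 150: heading 0 -> 210
  FD 15: (0,0) -> (-12.99,-7.5) [heading=210, draw]
  LT 180: heading 210 -> 30
  BK 20: (-12.99,-7.5) -> (-30.311,-17.5) [heading=30, draw]
  -- iteration 2/6 --
  RT 150: heading 30 -> 240
  FD 15: (-30.311,-17.5) -> (-37.811,-30.49) [heading=240, draw]
  LT 180: heading 240 -> 60
  BK 20: (-37.811,-30.49) -> (-47.811,-47.811) [heading=60, draw]
  -- iteration 3/6 --
  RT 150: heading 60 -> 270
  FD 15: (-47.811,-47.811) -> (-47.811,-62.811) [heading=270, draw]
  LT 180: heading 270 -> 90
  BK 20: (-47.811,-62.811) -> (-47.811,-82.811) [heading=90, draw]
  -- iteration 4/6 --
  RT 150: heading 90 -> 300
  FD 15: (-47.811,-82.811) -> (-40.311,-95.801) [heading=300, draw]
  LT 180: heading 300 -> 120
  BK 20: (-40.311,-95.801) -> (-30.311,-113.122) [heading=120, draw]
  -- iteration 5/6 --
  RT 150: heading 120 -> 330
  FD 15: (-30.311,-113.122) -> (-17.321,-120.622) [heading=330, draw]
  LT 180: heading 330 -> 150
  BK 20: (-17.321,-120.622) -> (0,-130.622) [heading=150, draw]
  -- iteration 6/6 --
  RT 150: heading 150 -> 0
  FD 15: (0,-130.622) -> (15,-130.622) [heading=0, draw]
  LT 180: heading 0 -> 180
  BK 20: (15,-130.622) -> (35,-130.622) [heading=180, draw]
]
Final: pos=(35,-130.622), heading=180, 12 segment(s) drawn

Answer: 35 -130.622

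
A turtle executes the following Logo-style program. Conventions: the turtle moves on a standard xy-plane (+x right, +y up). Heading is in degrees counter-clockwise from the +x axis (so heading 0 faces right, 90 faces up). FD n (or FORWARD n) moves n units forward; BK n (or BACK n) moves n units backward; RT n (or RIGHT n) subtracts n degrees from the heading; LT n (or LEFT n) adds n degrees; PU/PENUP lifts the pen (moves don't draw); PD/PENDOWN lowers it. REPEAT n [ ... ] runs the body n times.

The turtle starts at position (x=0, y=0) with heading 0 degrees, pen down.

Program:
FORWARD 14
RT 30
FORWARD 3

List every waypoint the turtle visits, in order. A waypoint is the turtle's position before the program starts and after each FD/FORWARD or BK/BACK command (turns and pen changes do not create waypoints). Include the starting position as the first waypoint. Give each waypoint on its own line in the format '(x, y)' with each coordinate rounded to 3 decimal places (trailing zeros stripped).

Executing turtle program step by step:
Start: pos=(0,0), heading=0, pen down
FD 14: (0,0) -> (14,0) [heading=0, draw]
RT 30: heading 0 -> 330
FD 3: (14,0) -> (16.598,-1.5) [heading=330, draw]
Final: pos=(16.598,-1.5), heading=330, 2 segment(s) drawn
Waypoints (3 total):
(0, 0)
(14, 0)
(16.598, -1.5)

Answer: (0, 0)
(14, 0)
(16.598, -1.5)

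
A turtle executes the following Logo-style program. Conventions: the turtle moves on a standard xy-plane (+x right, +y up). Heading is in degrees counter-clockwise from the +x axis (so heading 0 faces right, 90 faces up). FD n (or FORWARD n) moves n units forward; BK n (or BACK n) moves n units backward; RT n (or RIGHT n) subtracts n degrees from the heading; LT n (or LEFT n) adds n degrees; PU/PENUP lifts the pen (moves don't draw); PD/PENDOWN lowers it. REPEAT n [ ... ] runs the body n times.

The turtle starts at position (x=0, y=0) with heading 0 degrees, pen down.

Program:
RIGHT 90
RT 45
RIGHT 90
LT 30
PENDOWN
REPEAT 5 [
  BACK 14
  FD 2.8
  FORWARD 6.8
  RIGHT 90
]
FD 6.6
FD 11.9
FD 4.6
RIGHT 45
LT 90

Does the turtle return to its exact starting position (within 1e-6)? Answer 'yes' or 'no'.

Answer: no

Derivation:
Executing turtle program step by step:
Start: pos=(0,0), heading=0, pen down
RT 90: heading 0 -> 270
RT 45: heading 270 -> 225
RT 90: heading 225 -> 135
LT 30: heading 135 -> 165
PD: pen down
REPEAT 5 [
  -- iteration 1/5 --
  BK 14: (0,0) -> (13.523,-3.623) [heading=165, draw]
  FD 2.8: (13.523,-3.623) -> (10.818,-2.899) [heading=165, draw]
  FD 6.8: (10.818,-2.899) -> (4.25,-1.139) [heading=165, draw]
  RT 90: heading 165 -> 75
  -- iteration 2/5 --
  BK 14: (4.25,-1.139) -> (0.627,-14.662) [heading=75, draw]
  FD 2.8: (0.627,-14.662) -> (1.351,-11.957) [heading=75, draw]
  FD 6.8: (1.351,-11.957) -> (3.111,-5.389) [heading=75, draw]
  RT 90: heading 75 -> 345
  -- iteration 3/5 --
  BK 14: (3.111,-5.389) -> (-10.412,-1.765) [heading=345, draw]
  FD 2.8: (-10.412,-1.765) -> (-7.707,-2.49) [heading=345, draw]
  FD 6.8: (-7.707,-2.49) -> (-1.139,-4.25) [heading=345, draw]
  RT 90: heading 345 -> 255
  -- iteration 4/5 --
  BK 14: (-1.139,-4.25) -> (2.485,9.273) [heading=255, draw]
  FD 2.8: (2.485,9.273) -> (1.76,6.568) [heading=255, draw]
  FD 6.8: (1.76,6.568) -> (0,0) [heading=255, draw]
  RT 90: heading 255 -> 165
  -- iteration 5/5 --
  BK 14: (0,0) -> (13.523,-3.623) [heading=165, draw]
  FD 2.8: (13.523,-3.623) -> (10.818,-2.899) [heading=165, draw]
  FD 6.8: (10.818,-2.899) -> (4.25,-1.139) [heading=165, draw]
  RT 90: heading 165 -> 75
]
FD 6.6: (4.25,-1.139) -> (5.958,5.236) [heading=75, draw]
FD 11.9: (5.958,5.236) -> (9.038,16.731) [heading=75, draw]
FD 4.6: (9.038,16.731) -> (10.229,21.174) [heading=75, draw]
RT 45: heading 75 -> 30
LT 90: heading 30 -> 120
Final: pos=(10.229,21.174), heading=120, 18 segment(s) drawn

Start position: (0, 0)
Final position: (10.229, 21.174)
Distance = 23.515; >= 1e-6 -> NOT closed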